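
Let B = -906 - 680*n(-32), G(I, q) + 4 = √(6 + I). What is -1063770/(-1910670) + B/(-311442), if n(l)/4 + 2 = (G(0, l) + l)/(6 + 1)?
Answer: 34523082392/69424003383 + 1360*√6/1090047 ≈ 0.50033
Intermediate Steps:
G(I, q) = -4 + √(6 + I)
n(l) = -72/7 + 4*l/7 + 4*√6/7 (n(l) = -8 + 4*(((-4 + √(6 + 0)) + l)/(6 + 1)) = -8 + 4*(((-4 + √6) + l)/7) = -8 + 4*((-4 + l + √6)*(⅐)) = -8 + 4*(-4/7 + l/7 + √6/7) = -8 + (-16/7 + 4*l/7 + 4*√6/7) = -72/7 + 4*l/7 + 4*√6/7)
B = 129658/7 - 2720*√6/7 (B = -906 - 680*(-72/7 + (4/7)*(-32) + 4*√6/7) = -906 - 680*(-72/7 - 128/7 + 4*√6/7) = -906 - 680*(-200/7 + 4*√6/7) = -906 + (136000/7 - 2720*√6/7) = 129658/7 - 2720*√6/7 ≈ 17571.)
-1063770/(-1910670) + B/(-311442) = -1063770/(-1910670) + (129658/7 - 2720*√6/7)/(-311442) = -1063770*(-1/1910670) + (129658/7 - 2720*√6/7)*(-1/311442) = 35459/63689 + (-64829/1090047 + 1360*√6/1090047) = 34523082392/69424003383 + 1360*√6/1090047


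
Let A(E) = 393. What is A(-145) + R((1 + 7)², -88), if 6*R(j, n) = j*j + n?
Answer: 1061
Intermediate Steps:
R(j, n) = n/6 + j²/6 (R(j, n) = (j*j + n)/6 = (j² + n)/6 = (n + j²)/6 = n/6 + j²/6)
A(-145) + R((1 + 7)², -88) = 393 + ((⅙)*(-88) + ((1 + 7)²)²/6) = 393 + (-44/3 + (8²)²/6) = 393 + (-44/3 + (⅙)*64²) = 393 + (-44/3 + (⅙)*4096) = 393 + (-44/3 + 2048/3) = 393 + 668 = 1061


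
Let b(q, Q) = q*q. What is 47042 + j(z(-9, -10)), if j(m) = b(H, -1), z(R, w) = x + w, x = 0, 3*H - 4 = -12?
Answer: 423442/9 ≈ 47049.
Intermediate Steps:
H = -8/3 (H = 4/3 + (⅓)*(-12) = 4/3 - 4 = -8/3 ≈ -2.6667)
z(R, w) = w (z(R, w) = 0 + w = w)
b(q, Q) = q²
j(m) = 64/9 (j(m) = (-8/3)² = 64/9)
47042 + j(z(-9, -10)) = 47042 + 64/9 = 423442/9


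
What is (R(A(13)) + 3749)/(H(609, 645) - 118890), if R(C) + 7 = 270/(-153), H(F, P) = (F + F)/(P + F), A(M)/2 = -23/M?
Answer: -13289056/422412719 ≈ -0.031460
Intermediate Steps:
A(M) = -46/M (A(M) = 2*(-23/M) = -46/M)
H(F, P) = 2*F/(F + P) (H(F, P) = (2*F)/(F + P) = 2*F/(F + P))
R(C) = -149/17 (R(C) = -7 + 270/(-153) = -7 + 270*(-1/153) = -7 - 30/17 = -149/17)
(R(A(13)) + 3749)/(H(609, 645) - 118890) = (-149/17 + 3749)/(2*609/(609 + 645) - 118890) = 63584/(17*(2*609/1254 - 118890)) = 63584/(17*(2*609*(1/1254) - 118890)) = 63584/(17*(203/209 - 118890)) = 63584/(17*(-24847807/209)) = (63584/17)*(-209/24847807) = -13289056/422412719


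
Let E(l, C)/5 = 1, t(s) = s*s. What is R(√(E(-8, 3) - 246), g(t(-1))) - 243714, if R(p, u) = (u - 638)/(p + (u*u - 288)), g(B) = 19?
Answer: (-243714*√241 + 17791741*I)/(√241 - 73*I) ≈ -2.4372e+5 + 1.7252*I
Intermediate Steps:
t(s) = s²
E(l, C) = 5 (E(l, C) = 5*1 = 5)
R(p, u) = (-638 + u)/(-288 + p + u²) (R(p, u) = (-638 + u)/(p + (u² - 288)) = (-638 + u)/(p + (-288 + u²)) = (-638 + u)/(-288 + p + u²))
R(√(E(-8, 3) - 246), g(t(-1))) - 243714 = (-638 + 19)/(-288 + √(5 - 246) + 19²) - 243714 = -619/(-288 + √(-241) + 361) - 243714 = -619/(-288 + I*√241 + 361) - 243714 = -619/(73 + I*√241) - 243714 = -243714 - 619/(73 + I*√241)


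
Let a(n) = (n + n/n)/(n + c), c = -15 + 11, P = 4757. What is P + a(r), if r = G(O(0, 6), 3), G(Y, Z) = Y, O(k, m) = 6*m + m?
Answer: 180809/38 ≈ 4758.1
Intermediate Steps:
O(k, m) = 7*m
r = 42 (r = 7*6 = 42)
c = -4
a(n) = (1 + n)/(-4 + n) (a(n) = (n + n/n)/(n - 4) = (n + 1)/(-4 + n) = (1 + n)/(-4 + n))
P + a(r) = 4757 + (1 + 42)/(-4 + 42) = 4757 + 43/38 = 180809/38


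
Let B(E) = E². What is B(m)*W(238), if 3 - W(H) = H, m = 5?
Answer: -5875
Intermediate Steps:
W(H) = 3 - H
B(m)*W(238) = 5²*(3 - 1*238) = 25*(3 - 238) = 25*(-235) = -5875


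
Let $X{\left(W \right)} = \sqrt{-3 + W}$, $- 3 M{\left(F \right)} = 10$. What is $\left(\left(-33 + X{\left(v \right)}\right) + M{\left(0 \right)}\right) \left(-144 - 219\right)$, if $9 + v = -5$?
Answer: $13189 - 363 i \sqrt{17} \approx 13189.0 - 1496.7 i$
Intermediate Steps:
$v = -14$ ($v = -9 - 5 = -14$)
$M{\left(F \right)} = - \frac{10}{3}$ ($M{\left(F \right)} = \left(- \frac{1}{3}\right) 10 = - \frac{10}{3}$)
$\left(\left(-33 + X{\left(v \right)}\right) + M{\left(0 \right)}\right) \left(-144 - 219\right) = \left(\left(-33 + \sqrt{-3 - 14}\right) - \frac{10}{3}\right) \left(-144 - 219\right) = \left(\left(-33 + \sqrt{-17}\right) - \frac{10}{3}\right) \left(-363\right) = \left(\left(-33 + i \sqrt{17}\right) - \frac{10}{3}\right) \left(-363\right) = \left(- \frac{109}{3} + i \sqrt{17}\right) \left(-363\right) = 13189 - 363 i \sqrt{17}$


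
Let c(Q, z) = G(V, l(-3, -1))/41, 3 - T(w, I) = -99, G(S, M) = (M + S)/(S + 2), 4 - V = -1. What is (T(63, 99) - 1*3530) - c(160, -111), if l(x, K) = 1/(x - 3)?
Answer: -5903045/1722 ≈ -3428.0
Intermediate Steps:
l(x, K) = 1/(-3 + x)
V = 5 (V = 4 - 1*(-1) = 4 + 1 = 5)
G(S, M) = (M + S)/(2 + S)
T(w, I) = 102 (T(w, I) = 3 - 1*(-99) = 3 + 99 = 102)
c(Q, z) = 29/1722 (c(Q, z) = ((1/(-3 - 3) + 5)/(2 + 5))/41 = ((1/(-6) + 5)/7)*(1/41) = ((-⅙ + 5)/7)*(1/41) = ((⅐)*(29/6))*(1/41) = (29/42)*(1/41) = 29/1722)
(T(63, 99) - 1*3530) - c(160, -111) = (102 - 1*3530) - 1*29/1722 = (102 - 3530) - 29/1722 = -3428 - 29/1722 = -5903045/1722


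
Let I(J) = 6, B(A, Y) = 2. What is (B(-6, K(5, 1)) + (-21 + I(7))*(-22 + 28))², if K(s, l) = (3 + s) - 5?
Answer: 7744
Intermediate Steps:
K(s, l) = -2 + s
(B(-6, K(5, 1)) + (-21 + I(7))*(-22 + 28))² = (2 + (-21 + 6)*(-22 + 28))² = (2 - 15*6)² = (2 - 90)² = (-88)² = 7744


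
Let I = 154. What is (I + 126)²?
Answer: 78400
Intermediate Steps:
(I + 126)² = (154 + 126)² = 280² = 78400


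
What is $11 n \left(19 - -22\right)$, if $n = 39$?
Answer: $17589$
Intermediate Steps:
$11 n \left(19 - -22\right) = 11 \cdot 39 \left(19 - -22\right) = 429 \left(19 + 22\right) = 429 \cdot 41 = 17589$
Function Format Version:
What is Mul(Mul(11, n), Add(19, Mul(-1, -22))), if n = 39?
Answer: 17589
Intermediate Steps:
Mul(Mul(11, n), Add(19, Mul(-1, -22))) = Mul(Mul(11, 39), Add(19, Mul(-1, -22))) = Mul(429, Add(19, 22)) = Mul(429, 41) = 17589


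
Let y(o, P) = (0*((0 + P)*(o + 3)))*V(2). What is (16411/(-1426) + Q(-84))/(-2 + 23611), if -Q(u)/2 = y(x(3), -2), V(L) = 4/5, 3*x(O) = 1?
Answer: -16411/33666434 ≈ -0.00048746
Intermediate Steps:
x(O) = 1/3 (x(O) = (1/3)*1 = 1/3)
V(L) = 4/5 (V(L) = 4*(1/5) = 4/5)
y(o, P) = 0 (y(o, P) = (0*((0 + P)*(o + 3)))*(4/5) = (0*(P*(3 + o)))*(4/5) = 0*(4/5) = 0)
Q(u) = 0 (Q(u) = -2*0 = 0)
(16411/(-1426) + Q(-84))/(-2 + 23611) = (16411/(-1426) + 0)/(-2 + 23611) = (16411*(-1/1426) + 0)/23609 = (-16411/1426 + 0)*(1/23609) = -16411/1426*1/23609 = -16411/33666434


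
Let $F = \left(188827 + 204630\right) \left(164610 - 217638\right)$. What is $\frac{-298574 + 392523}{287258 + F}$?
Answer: $- \frac{93949}{20863950538} \approx -4.5029 \cdot 10^{-6}$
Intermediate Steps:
$F = -20864237796$ ($F = 393457 \left(-53028\right) = -20864237796$)
$\frac{-298574 + 392523}{287258 + F} = \frac{-298574 + 392523}{287258 - 20864237796} = \frac{93949}{-20863950538} = 93949 \left(- \frac{1}{20863950538}\right) = - \frac{93949}{20863950538}$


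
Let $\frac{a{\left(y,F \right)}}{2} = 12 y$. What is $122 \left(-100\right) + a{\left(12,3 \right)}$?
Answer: $-11912$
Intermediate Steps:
$a{\left(y,F \right)} = 24 y$ ($a{\left(y,F \right)} = 2 \cdot 12 y = 24 y$)
$122 \left(-100\right) + a{\left(12,3 \right)} = 122 \left(-100\right) + 24 \cdot 12 = -12200 + 288 = -11912$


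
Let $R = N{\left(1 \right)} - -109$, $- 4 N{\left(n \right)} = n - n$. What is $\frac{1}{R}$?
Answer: $\frac{1}{109} \approx 0.0091743$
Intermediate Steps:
$N{\left(n \right)} = 0$ ($N{\left(n \right)} = - \frac{n - n}{4} = \left(- \frac{1}{4}\right) 0 = 0$)
$R = 109$ ($R = 0 - -109 = 0 + 109 = 109$)
$\frac{1}{R} = \frac{1}{109}$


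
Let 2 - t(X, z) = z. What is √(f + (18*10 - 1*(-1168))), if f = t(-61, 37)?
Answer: √1313 ≈ 36.235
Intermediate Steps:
t(X, z) = 2 - z
f = -35 (f = 2 - 1*37 = 2 - 37 = -35)
√(f + (18*10 - 1*(-1168))) = √(-35 + (18*10 - 1*(-1168))) = √(-35 + (180 + 1168)) = √(-35 + 1348) = √1313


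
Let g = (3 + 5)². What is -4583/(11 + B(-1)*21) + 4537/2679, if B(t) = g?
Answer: -6130222/3630045 ≈ -1.6887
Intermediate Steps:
g = 64 (g = 8² = 64)
B(t) = 64
-4583/(11 + B(-1)*21) + 4537/2679 = -4583/(11 + 64*21) + 4537/2679 = -4583/(11 + 1344) + 4537*(1/2679) = -4583/1355 + 4537/2679 = -6130222/3630045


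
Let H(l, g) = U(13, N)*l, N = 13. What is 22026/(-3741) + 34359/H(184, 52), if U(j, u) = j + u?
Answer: 593965/458896 ≈ 1.2943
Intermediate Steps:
H(l, g) = 26*l (H(l, g) = (13 + 13)*l = 26*l)
22026/(-3741) + 34359/H(184, 52) = 22026/(-3741) + 34359/((26*184)) = 22026*(-1/3741) + 34359/4784 = -7342/1247 + 34359*(1/4784) = -7342/1247 + 2643/368 = 593965/458896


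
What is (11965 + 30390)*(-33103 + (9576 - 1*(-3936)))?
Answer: -829776805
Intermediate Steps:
(11965 + 30390)*(-33103 + (9576 - 1*(-3936))) = 42355*(-33103 + (9576 + 3936)) = 42355*(-33103 + 13512) = 42355*(-19591) = -829776805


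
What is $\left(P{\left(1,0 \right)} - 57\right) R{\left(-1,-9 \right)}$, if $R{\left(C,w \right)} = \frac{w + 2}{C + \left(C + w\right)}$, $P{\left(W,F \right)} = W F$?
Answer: $- \frac{399}{11} \approx -36.273$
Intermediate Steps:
$P{\left(W,F \right)} = F W$
$R{\left(C,w \right)} = \frac{2 + w}{w + 2 C}$
$\left(P{\left(1,0 \right)} - 57\right) R{\left(-1,-9 \right)} = \left(0 \cdot 1 - 57\right) \frac{2 - 9}{-9 + 2 \left(-1\right)} = \left(0 - 57\right) \frac{1}{-9 - 2} \left(-7\right) = - 57 \frac{1}{-11} \left(-7\right) = - 57 \left(\left(- \frac{1}{11}\right) \left(-7\right)\right) = \left(-57\right) \frac{7}{11} = - \frac{399}{11}$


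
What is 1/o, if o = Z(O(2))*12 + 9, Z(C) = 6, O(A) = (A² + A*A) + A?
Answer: 1/81 ≈ 0.012346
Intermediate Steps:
O(A) = A + 2*A² (O(A) = (A² + A²) + A = 2*A² + A = A + 2*A²)
o = 81 (o = 6*12 + 9 = 72 + 9 = 81)
1/o = 1/81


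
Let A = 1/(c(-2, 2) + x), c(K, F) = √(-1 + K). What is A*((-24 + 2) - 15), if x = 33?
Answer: -407/364 + 37*I*√3/1092 ≈ -1.1181 + 0.058687*I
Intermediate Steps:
A = 1/(33 + I*√3) (A = 1/(√(-1 - 2) + 33) = 1/(√(-3) + 33) = 1/(I*√3 + 33) = 1/(33 + I*√3) ≈ 0.03022 - 0.0015861*I)
A*((-24 + 2) - 15) = (11/364 - I*√3/1092)*((-24 + 2) - 15) = (11/364 - I*√3/1092)*(-22 - 15) = (11/364 - I*√3/1092)*(-37) = -407/364 + 37*I*√3/1092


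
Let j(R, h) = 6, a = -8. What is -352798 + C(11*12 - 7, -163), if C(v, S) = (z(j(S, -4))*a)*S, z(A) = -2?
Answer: -355406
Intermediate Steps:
C(v, S) = 16*S (C(v, S) = (-2*(-8))*S = 16*S)
-352798 + C(11*12 - 7, -163) = -352798 + 16*(-163) = -352798 - 2608 = -355406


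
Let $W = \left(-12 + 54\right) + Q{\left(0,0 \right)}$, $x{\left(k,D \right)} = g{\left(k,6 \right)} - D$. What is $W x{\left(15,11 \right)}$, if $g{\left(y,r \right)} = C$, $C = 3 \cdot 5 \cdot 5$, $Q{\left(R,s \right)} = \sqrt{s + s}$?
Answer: $2688$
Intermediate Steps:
$Q{\left(R,s \right)} = \sqrt{2} \sqrt{s}$ ($Q{\left(R,s \right)} = \sqrt{2 s} = \sqrt{2} \sqrt{s}$)
$C = 75$ ($C = 15 \cdot 5 = 75$)
$g{\left(y,r \right)} = 75$
$x{\left(k,D \right)} = 75 - D$
$W = 42$ ($W = \left(-12 + 54\right) + \sqrt{2} \sqrt{0} = 42 + \sqrt{2} \cdot 0 = 42 + 0 = 42$)
$W x{\left(15,11 \right)} = 42 \left(75 - 11\right) = 42 \cdot 64 = 2688$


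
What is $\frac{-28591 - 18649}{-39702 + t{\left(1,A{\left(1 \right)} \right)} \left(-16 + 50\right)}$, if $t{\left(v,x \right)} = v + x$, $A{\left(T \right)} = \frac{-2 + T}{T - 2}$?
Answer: $\frac{23620}{19817} \approx 1.1919$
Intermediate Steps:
$A{\left(T \right)} = 1$ ($A{\left(T \right)} = \frac{-2 + T}{-2 + T} = 1$)
$\frac{-28591 - 18649}{-39702 + t{\left(1,A{\left(1 \right)} \right)} \left(-16 + 50\right)} = \frac{-28591 - 18649}{-39702 + \left(1 + 1\right) \left(-16 + 50\right)} = - \frac{47240}{-39702 + 2 \cdot 34} = - \frac{47240}{-39702 + 68} = - \frac{47240}{-39634} = \left(-47240\right) \left(- \frac{1}{39634}\right) = \frac{23620}{19817}$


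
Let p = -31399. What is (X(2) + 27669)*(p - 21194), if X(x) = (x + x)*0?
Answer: -1455195717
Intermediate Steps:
X(x) = 0 (X(x) = (2*x)*0 = 0)
(X(2) + 27669)*(p - 21194) = (0 + 27669)*(-31399 - 21194) = 27669*(-52593) = -1455195717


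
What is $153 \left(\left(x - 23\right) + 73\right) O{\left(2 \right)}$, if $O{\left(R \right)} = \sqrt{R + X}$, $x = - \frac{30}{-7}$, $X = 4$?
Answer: $\frac{58140 \sqrt{6}}{7} \approx 20345.0$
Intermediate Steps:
$x = \frac{30}{7}$ ($x = \left(-30\right) \left(- \frac{1}{7}\right) = \frac{30}{7} \approx 4.2857$)
$O{\left(R \right)} = \sqrt{4 + R}$ ($O{\left(R \right)} = \sqrt{R + 4} = \sqrt{4 + R}$)
$153 \left(\left(x - 23\right) + 73\right) O{\left(2 \right)} = 153 \left(\left(\frac{30}{7} - 23\right) + 73\right) \sqrt{4 + 2} = 153 \left(- \frac{131}{7} + 73\right) \sqrt{6} = 153 \cdot \frac{380}{7} \sqrt{6} = \frac{58140 \sqrt{6}}{7}$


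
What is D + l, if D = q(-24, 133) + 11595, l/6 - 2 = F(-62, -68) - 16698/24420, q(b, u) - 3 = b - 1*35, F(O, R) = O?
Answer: 2067356/185 ≈ 11175.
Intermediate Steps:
q(b, u) = -32 + b (q(b, u) = 3 + (b - 1*35) = 3 + (b - 35) = 3 + (-35 + b) = -32 + b)
l = -67359/185 (l = 12 + 6*(-62 - 16698/24420) = 12 + 6*(-62 - 16698*1/24420) = 12 + 6*(-62 - 253/370) = 12 + 6*(-23193/370) = 12 - 69579/185 = -67359/185 ≈ -364.10)
D = 11539 (D = (-32 - 24) + 11595 = -56 + 11595 = 11539)
D + l = 11539 - 67359/185 = 2067356/185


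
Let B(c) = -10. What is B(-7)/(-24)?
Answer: 5/12 ≈ 0.41667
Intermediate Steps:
B(-7)/(-24) = -10/(-24) = -1/24*(-10) = 5/12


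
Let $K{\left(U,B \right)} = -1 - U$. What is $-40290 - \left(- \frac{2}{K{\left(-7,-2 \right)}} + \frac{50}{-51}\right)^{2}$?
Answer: $- \frac{104798779}{2601} \approx -40292.0$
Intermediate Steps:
$-40290 - \left(- \frac{2}{K{\left(-7,-2 \right)}} + \frac{50}{-51}\right)^{2} = -40290 - \left(- \frac{2}{-1 - -7} + \frac{50}{-51}\right)^{2} = -40290 - \left(- \frac{2}{-1 + 7} + 50 \left(- \frac{1}{51}\right)\right)^{2} = -40290 - \left(- \frac{2}{6} - \frac{50}{51}\right)^{2} = -40290 - \left(\left(-2\right) \frac{1}{6} - \frac{50}{51}\right)^{2} = -40290 - \left(- \frac{1}{3} - \frac{50}{51}\right)^{2} = -40290 - \left(- \frac{67}{51}\right)^{2} = -40290 - \frac{4489}{2601} = - \frac{104798779}{2601}$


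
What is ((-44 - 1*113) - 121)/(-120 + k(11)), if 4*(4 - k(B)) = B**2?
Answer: 1112/585 ≈ 1.9009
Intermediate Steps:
k(B) = 4 - B**2/4
((-44 - 1*113) - 121)/(-120 + k(11)) = ((-44 - 1*113) - 121)/(-120 + (4 - 1/4*11**2)) = ((-44 - 113) - 121)/(-120 + (4 - 1/4*121)) = (-157 - 121)/(-120 + (4 - 121/4)) = -278/(-120 - 105/4) = -278/(-585/4) = -278*(-4/585) = 1112/585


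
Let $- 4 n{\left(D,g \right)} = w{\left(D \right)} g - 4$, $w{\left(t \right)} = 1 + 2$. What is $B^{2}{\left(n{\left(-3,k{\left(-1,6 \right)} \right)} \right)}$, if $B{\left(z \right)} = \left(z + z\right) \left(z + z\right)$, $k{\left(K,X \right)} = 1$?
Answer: $\frac{1}{16} \approx 0.0625$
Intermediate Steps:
$w{\left(t \right)} = 3$
$n{\left(D,g \right)} = 1 - \frac{3 g}{4}$ ($n{\left(D,g \right)} = - \frac{3 g - 4}{4} = - \frac{-4 + 3 g}{4} = 1 - \frac{3 g}{4}$)
$B{\left(z \right)} = 4 z^{2}$ ($B{\left(z \right)} = 2 z 2 z = 4 z^{2}$)
$B^{2}{\left(n{\left(-3,k{\left(-1,6 \right)} \right)} \right)} = \left(4 \left(1 - \frac{3}{4}\right)^{2}\right)^{2} = \left(\frac{4}{16}\right)^{2} = \left(4 \cdot \frac{1}{16}\right)^{2} = \left(\frac{1}{4}\right)^{2} = \frac{1}{16}$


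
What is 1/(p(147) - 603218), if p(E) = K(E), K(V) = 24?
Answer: -1/603194 ≈ -1.6578e-6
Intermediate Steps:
p(E) = 24
1/(p(147) - 603218) = 1/(24 - 603218) = 1/(-603194) = -1/603194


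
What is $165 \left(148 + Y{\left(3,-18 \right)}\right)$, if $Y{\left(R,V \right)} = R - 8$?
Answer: $23595$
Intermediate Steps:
$Y{\left(R,V \right)} = -8 + R$
$165 \left(148 + Y{\left(3,-18 \right)}\right) = 165 \left(148 + \left(-8 + 3\right)\right) = 165 \left(148 - 5\right) = 165 \cdot 143 = 23595$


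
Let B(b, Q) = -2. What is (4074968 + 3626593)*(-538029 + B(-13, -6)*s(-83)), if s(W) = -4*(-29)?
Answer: -4145449925421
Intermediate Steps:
s(W) = 116
(4074968 + 3626593)*(-538029 + B(-13, -6)*s(-83)) = (4074968 + 3626593)*(-538029 - 2*116) = 7701561*(-538029 - 232) = 7701561*(-538261) = -4145449925421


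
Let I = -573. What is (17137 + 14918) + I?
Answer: 31482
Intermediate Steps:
(17137 + 14918) + I = (17137 + 14918) - 573 = 32055 - 573 = 31482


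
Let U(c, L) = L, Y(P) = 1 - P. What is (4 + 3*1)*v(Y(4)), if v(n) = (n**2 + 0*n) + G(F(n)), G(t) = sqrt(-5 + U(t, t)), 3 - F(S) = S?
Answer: 70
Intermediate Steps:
F(S) = 3 - S
G(t) = sqrt(-5 + t)
v(n) = n**2 + sqrt(-2 - n) (v(n) = (n**2 + 0*n) + sqrt(-5 + (3 - n)) = (n**2 + 0) + sqrt(-2 - n) = n**2 + sqrt(-2 - n))
(4 + 3*1)*v(Y(4)) = (4 + 3*1)*((1 - 1*4)**2 + sqrt(-2 - (1 - 1*4))) = (4 + 3)*((1 - 4)**2 + sqrt(-2 - (1 - 4))) = 7*((-3)**2 + sqrt(-2 - 1*(-3))) = 7*(9 + sqrt(-2 + 3)) = 7*(9 + sqrt(1)) = 7*(9 + 1) = 7*10 = 70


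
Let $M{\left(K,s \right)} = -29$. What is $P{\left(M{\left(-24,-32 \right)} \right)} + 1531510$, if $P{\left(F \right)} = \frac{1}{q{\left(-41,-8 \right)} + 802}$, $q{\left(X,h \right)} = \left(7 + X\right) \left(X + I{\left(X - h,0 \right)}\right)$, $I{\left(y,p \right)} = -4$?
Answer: $\frac{3571481321}{2332} \approx 1.5315 \cdot 10^{6}$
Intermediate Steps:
$q{\left(X,h \right)} = \left(-4 + X\right) \left(7 + X\right)$ ($q{\left(X,h \right)} = \left(7 + X\right) \left(X - 4\right) = \left(7 + X\right) \left(-4 + X\right) = \left(-4 + X\right) \left(7 + X\right)$)
$P{\left(F \right)} = \frac{1}{2332}$ ($P{\left(F \right)} = \frac{1}{\left(-28 + \left(-41\right)^{2} + 3 \left(-41\right)\right) + 802} = \frac{1}{\left(-28 + 1681 - 123\right) + 802} = \frac{1}{1530 + 802} = \frac{1}{2332}$)
$P{\left(M{\left(-24,-32 \right)} \right)} + 1531510 = \frac{1}{2332} + 1531510 = \frac{3571481321}{2332}$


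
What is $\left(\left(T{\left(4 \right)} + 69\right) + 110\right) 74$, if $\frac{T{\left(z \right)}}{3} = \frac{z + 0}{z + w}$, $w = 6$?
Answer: $\frac{66674}{5} \approx 13335.0$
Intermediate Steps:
$T{\left(z \right)} = \frac{3 z}{6 + z}$ ($T{\left(z \right)} = 3 \frac{z + 0}{z + 6} = 3 \frac{z}{6 + z} = \frac{3 z}{6 + z}$)
$\left(\left(T{\left(4 \right)} + 69\right) + 110\right) 74 = \left(\left(3 \cdot 4 \frac{1}{6 + 4} + 69\right) + 110\right) 74 = \left(\left(3 \cdot 4 \cdot \frac{1}{10} + 69\right) + 110\right) 74 = \left(\left(\frac{6}{5} + 69\right) + 110\right) 74 = \left(\frac{351}{5} + 110\right) 74 = \frac{901}{5} \cdot 74 = \frac{66674}{5}$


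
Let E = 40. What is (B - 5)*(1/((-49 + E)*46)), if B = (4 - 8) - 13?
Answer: 11/207 ≈ 0.053140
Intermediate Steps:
B = -17 (B = -4 - 13 = -17)
(B - 5)*(1/((-49 + E)*46)) = (-17 - 5)*(1/((-49 + 40)*46)) = -22/((-9)*46) = -(-22)/(9*46) = -22*(-1/414) = 11/207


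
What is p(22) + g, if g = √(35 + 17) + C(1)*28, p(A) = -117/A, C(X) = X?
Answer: 499/22 + 2*√13 ≈ 29.893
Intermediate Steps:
g = 28 + 2*√13 (g = √(35 + 17) + 1*28 = √52 + 28 = 2*√13 + 28 = 28 + 2*√13 ≈ 35.211)
p(22) + g = -117/22 + (28 + 2*√13) = 499/22 + 2*√13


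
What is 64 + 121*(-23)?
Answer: -2719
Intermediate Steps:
64 + 121*(-23) = 64 - 2783 = -2719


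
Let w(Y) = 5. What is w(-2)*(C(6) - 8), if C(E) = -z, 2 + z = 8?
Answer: -70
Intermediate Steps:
z = 6 (z = -2 + 8 = 6)
C(E) = -6 (C(E) = -1*6 = -6)
w(-2)*(C(6) - 8) = 5*(-6 - 8) = 5*(-14) = -70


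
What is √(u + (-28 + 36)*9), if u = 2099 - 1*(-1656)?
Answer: √3827 ≈ 61.863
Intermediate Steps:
u = 3755 (u = 2099 + 1656 = 3755)
√(u + (-28 + 36)*9) = √(3755 + (-28 + 36)*9) = √(3755 + 8*9) = √(3755 + 72) = √3827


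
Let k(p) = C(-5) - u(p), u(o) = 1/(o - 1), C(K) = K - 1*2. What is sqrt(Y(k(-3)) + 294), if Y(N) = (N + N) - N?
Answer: sqrt(1149)/2 ≈ 16.948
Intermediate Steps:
C(K) = -2 + K (C(K) = K - 2 = -2 + K)
u(o) = 1/(-1 + o)
k(p) = -7 - 1/(-1 + p) (k(p) = (-2 - 5) - 1/(-1 + p) = -7 - 1/(-1 + p))
Y(N) = N (Y(N) = 2*N - N = N)
sqrt(Y(k(-3)) + 294) = sqrt((6 - 7*(-3))/(-1 - 3) + 294) = sqrt((6 + 21)/(-4) + 294) = sqrt(-1/4*27 + 294) = sqrt(-27/4 + 294) = sqrt(1149/4) = sqrt(1149)/2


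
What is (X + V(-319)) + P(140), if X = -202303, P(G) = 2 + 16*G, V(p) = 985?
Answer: -199076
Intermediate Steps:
(X + V(-319)) + P(140) = (-202303 + 985) + (2 + 16*140) = -201318 + (2 + 2240) = -201318 + 2242 = -199076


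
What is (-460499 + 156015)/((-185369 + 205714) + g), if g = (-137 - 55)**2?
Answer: -304484/57209 ≈ -5.3223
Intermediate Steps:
g = 36864 (g = (-192)**2 = 36864)
(-460499 + 156015)/((-185369 + 205714) + g) = (-460499 + 156015)/((-185369 + 205714) + 36864) = -304484/(20345 + 36864) = -304484/57209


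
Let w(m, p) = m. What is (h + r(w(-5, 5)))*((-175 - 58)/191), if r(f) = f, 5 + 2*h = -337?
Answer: 41008/191 ≈ 214.70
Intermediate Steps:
h = -171 (h = -5/2 + (1/2)*(-337) = -5/2 - 337/2 = -171)
(h + r(w(-5, 5)))*((-175 - 58)/191) = (-171 - 5)*((-175 - 58)/191) = -(-41008)/191 = -176*(-233/191) = 41008/191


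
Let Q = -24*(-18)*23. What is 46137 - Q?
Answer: 36201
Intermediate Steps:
Q = 9936 (Q = 432*23 = 9936)
46137 - Q = 46137 - 1*9936 = 46137 - 9936 = 36201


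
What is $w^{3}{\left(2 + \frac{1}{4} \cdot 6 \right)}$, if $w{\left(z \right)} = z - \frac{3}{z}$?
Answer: $\frac{50653}{2744} \approx 18.46$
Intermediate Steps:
$w{\left(z \right)} = z - \frac{3}{z}$
$w^{3}{\left(2 + \frac{1}{4} \cdot 6 \right)} = \left(\left(2 + \frac{1}{4} \cdot 6\right) - \frac{3}{2 + \frac{1}{4} \cdot 6}\right)^{3} = \left(\left(2 + \frac{3}{2}\right) - \frac{3}{2 + \frac{3}{2}}\right)^{3} = \left(\frac{7}{2} - \frac{3}{\frac{7}{2}}\right)^{3} = \left(\frac{7}{2} - \frac{6}{7}\right)^{3} = \left(\frac{37}{14}\right)^{3} = \frac{50653}{2744}$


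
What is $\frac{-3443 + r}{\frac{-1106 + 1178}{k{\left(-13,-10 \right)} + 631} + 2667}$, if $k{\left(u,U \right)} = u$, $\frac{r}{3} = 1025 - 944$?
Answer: $- \frac{329600}{274713} \approx -1.1998$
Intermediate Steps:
$r = 243$ ($r = 3 \left(1025 - 944\right) = 3 \cdot 81 = 243$)
$\frac{-3443 + r}{\frac{-1106 + 1178}{k{\left(-13,-10 \right)} + 631} + 2667} = \frac{-3443 + 243}{\frac{-1106 + 1178}{-13 + 631} + 2667} = - \frac{3200}{\frac{72}{618} + 2667} = - \frac{3200}{72 \cdot \frac{1}{618} + 2667} = - \frac{3200}{\frac{12}{103} + 2667} = - \frac{3200}{\frac{274713}{103}} = \left(-3200\right) \frac{103}{274713} = - \frac{329600}{274713}$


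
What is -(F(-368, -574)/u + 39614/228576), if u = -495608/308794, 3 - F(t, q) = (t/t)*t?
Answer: 1635413868707/7080255888 ≈ 230.98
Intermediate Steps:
F(t, q) = 3 - t (F(t, q) = 3 - t/t*t = 3 - t)
u = -247804/154397 (u = -495608*1/308794 = -247804/154397 ≈ -1.6050)
-(F(-368, -574)/u + 39614/228576) = -((3 - 1*(-368))/(-247804/154397) + 39614/228576) = -((3 + 368)*(-154397/247804) + 39614*(1/228576)) = -(371*(-154397/247804) + 19807/114288) = -(-57281287/247804 + 19807/114288) = -1*(-1635413868707/7080255888) = 1635413868707/7080255888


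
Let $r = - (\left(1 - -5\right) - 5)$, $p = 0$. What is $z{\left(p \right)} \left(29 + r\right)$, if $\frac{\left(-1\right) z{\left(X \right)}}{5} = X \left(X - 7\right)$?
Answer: $0$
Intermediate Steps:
$z{\left(X \right)} = - 5 X \left(-7 + X\right)$ ($z{\left(X \right)} = - 5 X \left(X - 7\right) = - 5 X \left(-7 + X\right)$)
$r = -1$ ($r = - (\left(1 + 5\right) - 5) = - (6 - 5) = \left(-1\right) 1 = -1$)
$z{\left(p \right)} \left(29 + r\right) = 5 \cdot 0 \left(7 - 0\right) \left(29 - 1\right) = 5 \cdot 0 \left(7 + 0\right) 28 = 5 \cdot 0 \cdot 7 \cdot 28 = 0 \cdot 28 = 0$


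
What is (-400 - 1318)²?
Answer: 2951524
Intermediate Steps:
(-400 - 1318)² = (-1718)² = 2951524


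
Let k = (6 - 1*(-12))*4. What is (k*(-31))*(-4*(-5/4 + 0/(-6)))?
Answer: -11160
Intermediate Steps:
k = 72 (k = (6 + 12)*4 = 18*4 = 72)
(k*(-31))*(-4*(-5/4 + 0/(-6))) = (72*(-31))*(-4*(-5/4 + 0/(-6))) = -(-8928)*(-5*¼ + 0*(-⅙)) = -(-8928)*(-5/4 + 0) = -(-8928)*(-5)/4 = -2232*5 = -11160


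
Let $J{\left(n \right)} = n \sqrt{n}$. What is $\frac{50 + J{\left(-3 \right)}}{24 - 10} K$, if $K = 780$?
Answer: $\frac{19500}{7} - \frac{1170 i \sqrt{3}}{7} \approx 2785.7 - 289.5 i$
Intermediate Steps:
$J{\left(n \right)} = n^{\frac{3}{2}}$
$\frac{50 + J{\left(-3 \right)}}{24 - 10} K = \frac{50 + \left(-3\right)^{\frac{3}{2}}}{24 - 10} \cdot 780 = \frac{50 - 3 i \sqrt{3}}{14} \cdot 780 = \left(50 - 3 i \sqrt{3}\right) \frac{1}{14} \cdot 780 = \left(\frac{25}{7} - \frac{3 i \sqrt{3}}{14}\right) 780 = \frac{19500}{7} - \frac{1170 i \sqrt{3}}{7}$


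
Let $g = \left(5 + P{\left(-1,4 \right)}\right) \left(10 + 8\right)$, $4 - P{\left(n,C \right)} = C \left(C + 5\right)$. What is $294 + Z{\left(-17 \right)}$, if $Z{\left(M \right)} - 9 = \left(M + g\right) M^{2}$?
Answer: $-145064$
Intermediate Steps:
$P{\left(n,C \right)} = 4 - C \left(5 + C\right)$ ($P{\left(n,C \right)} = 4 - C \left(C + 5\right) = 4 - C \left(5 + C\right)$)
$g = -486$ ($g = \left(5 - 32\right) \left(10 + 8\right) = \left(5 - 32\right) 18 = \left(-27\right) 18 = -486$)
$Z{\left(M \right)} = 9 + M^{2} \left(-486 + M\right)$ ($Z{\left(M \right)} = 9 + \left(M - 486\right) M^{2} = 9 + \left(-486 + M\right) M^{2} = 9 + M^{2} \left(-486 + M\right)$)
$294 + Z{\left(-17 \right)} = 294 + \left(9 + \left(-17\right)^{3} - 486 \left(-17\right)^{2}\right) = 294 - 145358 = -145064$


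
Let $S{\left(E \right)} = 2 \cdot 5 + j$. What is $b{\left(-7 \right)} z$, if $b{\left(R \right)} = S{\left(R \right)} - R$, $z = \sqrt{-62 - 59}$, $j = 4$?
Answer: $231 i \approx 231.0 i$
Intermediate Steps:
$z = 11 i$ ($z = \sqrt{-121} = 11 i \approx 11.0 i$)
$S{\left(E \right)} = 14$ ($S{\left(E \right)} = 2 \cdot 5 + 4 = 10 + 4 = 14$)
$b{\left(R \right)} = 14 - R$
$b{\left(-7 \right)} z = \left(14 - -7\right) 11 i = \left(14 + 7\right) 11 i = 21 \cdot 11 i = 231 i$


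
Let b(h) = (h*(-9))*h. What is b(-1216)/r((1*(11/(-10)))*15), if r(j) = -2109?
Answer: 233472/37 ≈ 6310.1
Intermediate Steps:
b(h) = -9*h² (b(h) = (-9*h)*h = -9*h²)
b(-1216)/r((1*(11/(-10)))*15) = -9*(-1216)²/(-2109) = -9*1478656*(-1/2109) = -13307904*(-1/2109) = 233472/37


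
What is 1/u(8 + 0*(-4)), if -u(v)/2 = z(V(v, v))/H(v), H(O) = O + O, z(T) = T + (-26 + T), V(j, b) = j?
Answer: ⅘ ≈ 0.80000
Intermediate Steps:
z(T) = -26 + 2*T
H(O) = 2*O
u(v) = -(-26 + 2*v)/v (u(v) = -2*(-26 + 2*v)/(2*v) = -2*(-26 + 2*v)*1/(2*v) = -(-26 + 2*v)/v)
1/u(8 + 0*(-4)) = 1/(-2 + 26/(8 + 0*(-4))) = 1/(-2 + 26/(8 + 0)) = 1/(-2 + 26/8) = 1/(-2 + 26*(⅛)) = 1/(-2 + 13/4) = 1/(5/4) = ⅘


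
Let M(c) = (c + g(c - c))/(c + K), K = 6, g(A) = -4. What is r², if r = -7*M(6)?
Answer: 49/36 ≈ 1.3611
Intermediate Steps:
M(c) = (-4 + c)/(6 + c) (M(c) = (c - 4)/(c + 6) = (-4 + c)/(6 + c))
r = -7/6 (r = -7*(-4 + 6)/(6 + 6) = -7*2/12 = -7*⅙ = -7/6 ≈ -1.1667)
r² = (-7/6)² = 49/36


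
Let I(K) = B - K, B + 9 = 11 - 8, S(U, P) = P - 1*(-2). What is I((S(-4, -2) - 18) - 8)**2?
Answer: 400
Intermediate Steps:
S(U, P) = 2 + P (S(U, P) = P + 2 = 2 + P)
B = -6 (B = -9 + (11 - 8) = -9 + 3 = -6)
I(K) = -6 - K
I((S(-4, -2) - 18) - 8)**2 = (-6 - (((2 - 2) - 18) - 8))**2 = (-6 - ((0 - 18) - 8))**2 = (-6 - (-18 - 8))**2 = (-6 - 1*(-26))**2 = (-6 + 26)**2 = 20**2 = 400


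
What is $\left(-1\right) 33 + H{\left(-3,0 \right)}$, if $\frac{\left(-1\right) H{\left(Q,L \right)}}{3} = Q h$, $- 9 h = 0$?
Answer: $-33$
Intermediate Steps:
$h = 0$ ($h = \left(- \frac{1}{9}\right) 0 = 0$)
$H{\left(Q,L \right)} = 0$ ($H{\left(Q,L \right)} = - 3 Q 0 = \left(-3\right) 0 = 0$)
$\left(-1\right) 33 + H{\left(-3,0 \right)} = \left(-1\right) 33 + 0 = -33 + 0 = -33$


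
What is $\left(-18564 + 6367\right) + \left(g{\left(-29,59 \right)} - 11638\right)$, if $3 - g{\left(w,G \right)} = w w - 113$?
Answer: $-24560$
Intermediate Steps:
$g{\left(w,G \right)} = 116 - w^{2}$ ($g{\left(w,G \right)} = 3 - \left(w w - 113\right) = 3 - \left(w^{2} - 113\right) = 3 - \left(-113 + w^{2}\right) = 116 - w^{2}$)
$\left(-18564 + 6367\right) + \left(g{\left(-29,59 \right)} - 11638\right) = \left(-18564 + 6367\right) + \left(\left(116 - \left(-29\right)^{2}\right) - 11638\right) = -12197 + \left(\left(116 - 841\right) - 11638\right) = -12197 - 12363 = -24560$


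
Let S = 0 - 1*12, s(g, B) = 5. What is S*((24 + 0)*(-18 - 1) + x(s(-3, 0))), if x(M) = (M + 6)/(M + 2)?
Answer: 38172/7 ≈ 5453.1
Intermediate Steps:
S = -12 (S = 0 - 12 = -12)
x(M) = (6 + M)/(2 + M)
S*((24 + 0)*(-18 - 1) + x(s(-3, 0))) = -12*((24 + 0)*(-18 - 1) + (6 + 5)/(2 + 5)) = -12*(24*(-19) + 11/7) = -12*(-456 + (⅐)*11) = -12*(-456 + 11/7) = -12*(-3181/7) = 38172/7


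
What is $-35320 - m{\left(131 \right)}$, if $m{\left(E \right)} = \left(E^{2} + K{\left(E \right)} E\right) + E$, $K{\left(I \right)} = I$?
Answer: $-69773$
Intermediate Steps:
$m{\left(E \right)} = E + 2 E^{2}$ ($m{\left(E \right)} = \left(E^{2} + E E\right) + E = \left(E^{2} + E^{2}\right) + E = 2 E^{2} + E = E + 2 E^{2}$)
$-35320 - m{\left(131 \right)} = -35320 - 131 \left(1 + 2 \cdot 131\right) = -35320 - 131 \left(1 + 262\right) = -35320 - 131 \cdot 263 = -35320 - 34453 = -69773$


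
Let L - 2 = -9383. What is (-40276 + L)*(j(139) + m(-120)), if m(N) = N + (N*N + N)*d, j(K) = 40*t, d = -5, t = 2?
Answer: 3547496080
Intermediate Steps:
j(K) = 80 (j(K) = 40*2 = 80)
L = -9381 (L = 2 - 9383 = -9381)
m(N) = -5*N**2 - 4*N (m(N) = N + (N*N + N)*(-5) = N + (N**2 + N)*(-5) = N + (N + N**2)*(-5) = N + (-5*N - 5*N**2) = -5*N**2 - 4*N)
(-40276 + L)*(j(139) + m(-120)) = (-40276 - 9381)*(80 - 120*(-4 - 5*(-120))) = -49657*(80 - 120*(-4 + 600)) = -49657*(80 - 120*596) = -49657*(80 - 71520) = -49657*(-71440) = 3547496080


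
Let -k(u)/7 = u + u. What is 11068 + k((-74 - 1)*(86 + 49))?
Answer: 152818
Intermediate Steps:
k(u) = -14*u (k(u) = -7*(u + u) = -14*u)
11068 + k((-74 - 1)*(86 + 49)) = 11068 - 14*(-74 - 1)*(86 + 49) = 11068 - (-1050)*135 = 11068 - 14*(-10125) = 11068 + 141750 = 152818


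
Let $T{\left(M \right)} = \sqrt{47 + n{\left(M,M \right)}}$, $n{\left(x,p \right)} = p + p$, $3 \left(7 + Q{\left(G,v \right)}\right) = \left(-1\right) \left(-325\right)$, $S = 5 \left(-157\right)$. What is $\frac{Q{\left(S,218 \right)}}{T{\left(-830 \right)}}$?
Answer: $- \frac{304 i \sqrt{1613}}{4839} \approx - 2.5231 i$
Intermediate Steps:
$S = -785$
$Q{\left(G,v \right)} = \frac{304}{3}$ ($Q{\left(G,v \right)} = -7 + \frac{\left(-1\right) \left(-325\right)}{3} = -7 + \frac{1}{3} \cdot 325 = -7 + \frac{325}{3} = \frac{304}{3}$)
$n{\left(x,p \right)} = 2 p$
$T{\left(M \right)} = \sqrt{47 + 2 M}$
$\frac{Q{\left(S,218 \right)}}{T{\left(-830 \right)}} = \frac{304}{3 \sqrt{47 + 2 \left(-830\right)}} = \frac{304}{3 \sqrt{47 - 1660}} = \frac{304}{3 \sqrt{-1613}} = \frac{304}{3 i \sqrt{1613}} = \frac{304 \left(- \frac{i \sqrt{1613}}{1613}\right)}{3} = - \frac{304 i \sqrt{1613}}{4839}$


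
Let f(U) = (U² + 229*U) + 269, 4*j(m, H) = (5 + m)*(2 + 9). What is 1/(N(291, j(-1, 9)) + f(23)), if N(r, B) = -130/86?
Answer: 43/260730 ≈ 0.00016492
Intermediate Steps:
j(m, H) = 55/4 + 11*m/4 (j(m, H) = ((5 + m)*(2 + 9))/4 = ((5 + m)*11)/4 = (55 + 11*m)/4 = 55/4 + 11*m/4)
N(r, B) = -65/43 (N(r, B) = -130*1/86 = -65/43)
f(U) = 269 + U² + 229*U
1/(N(291, j(-1, 9)) + f(23)) = 1/(-65/43 + (269 + 23² + 229*23)) = 1/(-65/43 + (269 + 529 + 5267)) = 1/(-65/43 + 6065) = 1/(260730/43) = 43/260730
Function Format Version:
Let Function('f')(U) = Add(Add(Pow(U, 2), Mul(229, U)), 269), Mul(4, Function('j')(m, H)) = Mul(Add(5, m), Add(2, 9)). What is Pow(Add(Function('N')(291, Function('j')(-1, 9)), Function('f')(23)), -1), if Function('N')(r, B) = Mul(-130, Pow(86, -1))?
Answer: Rational(43, 260730) ≈ 0.00016492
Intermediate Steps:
Function('j')(m, H) = Add(Rational(55, 4), Mul(Rational(11, 4), m)) (Function('j')(m, H) = Mul(Rational(1, 4), Mul(Add(5, m), Add(2, 9))) = Mul(Rational(1, 4), Mul(Add(5, m), 11)) = Mul(Rational(1, 4), Add(55, Mul(11, m))) = Add(Rational(55, 4), Mul(Rational(11, 4), m)))
Function('N')(r, B) = Rational(-65, 43) (Function('N')(r, B) = Mul(-130, Rational(1, 86)) = Rational(-65, 43))
Function('f')(U) = Add(269, Pow(U, 2), Mul(229, U))
Pow(Add(Function('N')(291, Function('j')(-1, 9)), Function('f')(23)), -1) = Pow(Add(Rational(-65, 43), Add(269, Pow(23, 2), Mul(229, 23))), -1) = Pow(Add(Rational(-65, 43), Add(269, 529, 5267)), -1) = Pow(Add(Rational(-65, 43), 6065), -1) = Pow(Rational(260730, 43), -1) = Rational(43, 260730)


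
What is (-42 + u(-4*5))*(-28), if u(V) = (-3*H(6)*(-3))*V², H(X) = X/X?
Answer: -99624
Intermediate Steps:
H(X) = 1
u(V) = 9*V² (u(V) = (-3*1*(-3))*V² = (-3*(-3))*V² = 9*V²)
(-42 + u(-4*5))*(-28) = (-42 + 9*(-4*5)²)*(-28) = (-42 + 9*(-20)²)*(-28) = (-42 + 9*400)*(-28) = (-42 + 3600)*(-28) = 3558*(-28) = -99624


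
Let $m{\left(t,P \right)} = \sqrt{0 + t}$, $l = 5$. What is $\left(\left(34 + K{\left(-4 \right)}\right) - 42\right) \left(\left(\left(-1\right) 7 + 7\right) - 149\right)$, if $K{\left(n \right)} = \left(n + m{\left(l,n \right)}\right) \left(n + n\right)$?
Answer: $-3576 + 1192 \sqrt{5} \approx -910.61$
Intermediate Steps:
$m{\left(t,P \right)} = \sqrt{t}$
$K{\left(n \right)} = 2 n \left(n + \sqrt{5}\right)$ ($K{\left(n \right)} = \left(n + \sqrt{5}\right) \left(n + n\right) = \left(n + \sqrt{5}\right) 2 n = 2 n \left(n + \sqrt{5}\right)$)
$\left(\left(34 + K{\left(-4 \right)}\right) - 42\right) \left(\left(\left(-1\right) 7 + 7\right) - 149\right) = \left(\left(34 + 2 \left(-4\right) \left(-4 + \sqrt{5}\right)\right) - 42\right) \left(\left(\left(-1\right) 7 + 7\right) - 149\right) = \left(\left(34 + \left(32 - 8 \sqrt{5}\right)\right) - 42\right) \left(\left(-7 + 7\right) - 149\right) = \left(\left(66 - 8 \sqrt{5}\right) - 42\right) \left(0 - 149\right) = \left(24 - 8 \sqrt{5}\right) \left(-149\right) = -3576 + 1192 \sqrt{5}$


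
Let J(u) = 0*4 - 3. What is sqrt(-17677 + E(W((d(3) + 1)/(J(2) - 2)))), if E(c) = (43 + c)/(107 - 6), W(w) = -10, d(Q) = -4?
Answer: 16*I*sqrt(704374)/101 ≈ 132.95*I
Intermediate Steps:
J(u) = -3 (J(u) = 0 - 3 = -3)
E(c) = 43/101 + c/101 (E(c) = (43 + c)/101 = (43 + c)*(1/101) = 43/101 + c/101)
sqrt(-17677 + E(W((d(3) + 1)/(J(2) - 2)))) = sqrt(-17677 + (43/101 + (1/101)*(-10))) = sqrt(-17677 + (43/101 - 10/101)) = sqrt(-17677 + 33/101) = sqrt(-1785344/101) = 16*I*sqrt(704374)/101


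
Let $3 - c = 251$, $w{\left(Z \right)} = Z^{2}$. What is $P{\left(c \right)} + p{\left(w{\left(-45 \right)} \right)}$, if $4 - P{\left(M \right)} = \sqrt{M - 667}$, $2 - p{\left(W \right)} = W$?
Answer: $-2019 - i \sqrt{915} \approx -2019.0 - 30.249 i$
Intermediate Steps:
$c = -248$ ($c = 3 - 251 = -248$)
$p{\left(W \right)} = 2 - W$
$P{\left(M \right)} = 4 - \sqrt{-667 + M}$ ($P{\left(M \right)} = 4 - \sqrt{M - 667} = 4 - \sqrt{-667 + M}$)
$P{\left(c \right)} + p{\left(w{\left(-45 \right)} \right)} = \left(4 - \sqrt{-667 - 248}\right) + \left(2 - \left(-45\right)^{2}\right) = \left(4 - \sqrt{-915}\right) + \left(2 - 2025\right) = \left(4 - i \sqrt{915}\right) + \left(2 - 2025\right) = \left(4 - i \sqrt{915}\right) - 2023 = -2019 - i \sqrt{915}$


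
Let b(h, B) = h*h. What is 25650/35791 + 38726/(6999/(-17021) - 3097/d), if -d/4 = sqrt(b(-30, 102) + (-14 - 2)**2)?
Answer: 3209815955441146/1852619933843 ≈ 1732.6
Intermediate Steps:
b(h, B) = h**2
d = -136 (d = -4*sqrt((-30)**2 + (-14 - 2)**2) = -4*sqrt(900 + (-16)**2) = -4*sqrt(900 + 256) = -4*sqrt(1156) = -4*34 = -136)
25650/35791 + 38726/(6999/(-17021) - 3097/d) = 25650/35791 + 38726/(6999/(-17021) - 3097/(-136)) = 25650*(1/35791) + 38726/(6999*(-1/17021) - 3097*(-1/136)) = 25650/35791 + 38726/(-6999/17021 + 3097/136) = 25650/35791 + 38726/(51762173/2314856) = 25650/35791 + 38726*(2314856/51762173) = 25650/35791 + 89645113456/51762173 = 3209815955441146/1852619933843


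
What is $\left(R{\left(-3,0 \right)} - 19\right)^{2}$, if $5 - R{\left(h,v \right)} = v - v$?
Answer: $196$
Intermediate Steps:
$R{\left(h,v \right)} = 5$ ($R{\left(h,v \right)} = 5 - \left(v - v\right) = 5 - 0 = 5 + 0 = 5$)
$\left(R{\left(-3,0 \right)} - 19\right)^{2} = \left(5 - 19\right)^{2} = \left(-14\right)^{2} = 196$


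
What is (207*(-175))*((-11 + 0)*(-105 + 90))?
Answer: -5977125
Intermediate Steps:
(207*(-175))*((-11 + 0)*(-105 + 90)) = -(-398475)*(-15) = -36225*165 = -5977125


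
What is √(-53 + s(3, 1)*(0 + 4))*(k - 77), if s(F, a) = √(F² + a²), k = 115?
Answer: 38*√(-53 + 4*√10) ≈ 241.39*I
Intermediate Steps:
√(-53 + s(3, 1)*(0 + 4))*(k - 77) = √(-53 + √(3² + 1²)*(0 + 4))*(115 - 77) = √(-53 + √(9 + 1)*4)*38 = √(-53 + √10*4)*38 = √(-53 + 4*√10)*38 = 38*√(-53 + 4*√10)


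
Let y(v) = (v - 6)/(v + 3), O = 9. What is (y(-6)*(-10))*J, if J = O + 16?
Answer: -1000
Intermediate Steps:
y(v) = (-6 + v)/(3 + v)
J = 25 (J = 9 + 16 = 25)
(y(-6)*(-10))*J = (((-6 - 6)/(3 - 6))*(-10))*25 = ((-12/(-3))*(-10))*25 = (-1/3*(-12)*(-10))*25 = (4*(-10))*25 = -40*25 = -1000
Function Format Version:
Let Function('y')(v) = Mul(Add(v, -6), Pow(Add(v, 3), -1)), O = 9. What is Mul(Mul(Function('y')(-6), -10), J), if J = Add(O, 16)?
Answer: -1000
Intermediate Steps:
Function('y')(v) = Mul(Pow(Add(3, v), -1), Add(-6, v)) (Function('y')(v) = Mul(Add(-6, v), Pow(Add(3, v), -1)) = Mul(Pow(Add(3, v), -1), Add(-6, v)))
J = 25 (J = Add(9, 16) = 25)
Mul(Mul(Function('y')(-6), -10), J) = Mul(Mul(Mul(Pow(Add(3, -6), -1), Add(-6, -6)), -10), 25) = Mul(Mul(Mul(Pow(-3, -1), -12), -10), 25) = Mul(Mul(Mul(Rational(-1, 3), -12), -10), 25) = Mul(Mul(4, -10), 25) = Mul(-40, 25) = -1000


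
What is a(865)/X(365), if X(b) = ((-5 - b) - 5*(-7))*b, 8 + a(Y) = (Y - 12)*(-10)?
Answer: 8538/122275 ≈ 0.069826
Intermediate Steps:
a(Y) = 112 - 10*Y (a(Y) = -8 + (Y - 12)*(-10) = -8 + (-12 + Y)*(-10) = -8 + (120 - 10*Y) = 112 - 10*Y)
X(b) = b*(30 - b) (X(b) = ((-5 - b) + 35)*b = (30 - b)*b = b*(30 - b))
a(865)/X(365) = (112 - 10*865)/((365*(30 - 1*365))) = (112 - 8650)/((365*(30 - 365))) = -8538/(365*(-335)) = -8538/(-122275) = -8538*(-1/122275) = 8538/122275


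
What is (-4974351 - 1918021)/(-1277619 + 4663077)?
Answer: -3446186/1692729 ≈ -2.0359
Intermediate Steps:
(-4974351 - 1918021)/(-1277619 + 4663077) = -6892372/3385458 = -6892372*1/3385458 = -3446186/1692729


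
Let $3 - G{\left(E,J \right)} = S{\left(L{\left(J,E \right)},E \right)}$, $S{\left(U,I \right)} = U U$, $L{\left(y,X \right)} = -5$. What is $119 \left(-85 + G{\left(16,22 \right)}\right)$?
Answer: $-12733$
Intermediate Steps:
$S{\left(U,I \right)} = U^{2}$
$G{\left(E,J \right)} = -22$ ($G{\left(E,J \right)} = 3 - \left(-5\right)^{2} = 3 - 25 = -22$)
$119 \left(-85 + G{\left(16,22 \right)}\right) = 119 \left(-85 - 22\right) = 119 \left(-107\right) = -12733$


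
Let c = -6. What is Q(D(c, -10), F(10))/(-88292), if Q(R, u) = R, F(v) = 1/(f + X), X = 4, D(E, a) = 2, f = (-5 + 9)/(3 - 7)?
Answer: -1/44146 ≈ -2.2652e-5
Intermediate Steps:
f = -1 (f = 4/(-4) = 4*(-¼) = -1)
F(v) = ⅓ (F(v) = 1/(-1 + 4) = 1/3 = ⅓)
Q(D(c, -10), F(10))/(-88292) = 2/(-88292) = 2*(-1/88292) = -1/44146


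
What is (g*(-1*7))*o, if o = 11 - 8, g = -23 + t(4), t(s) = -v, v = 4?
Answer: 567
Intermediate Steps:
t(s) = -4 (t(s) = -1*4 = -4)
g = -27 (g = -23 - 4 = -27)
o = 3
(g*(-1*7))*o = -(-27)*7*3 = -27*(-7)*3 = 189*3 = 567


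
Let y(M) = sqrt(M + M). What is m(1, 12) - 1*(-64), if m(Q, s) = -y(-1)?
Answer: 64 - I*sqrt(2) ≈ 64.0 - 1.4142*I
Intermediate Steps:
y(M) = sqrt(2)*sqrt(M) (y(M) = sqrt(2*M) = sqrt(2)*sqrt(M))
m(Q, s) = -I*sqrt(2) (m(Q, s) = -sqrt(2)*sqrt(-1) = -sqrt(2)*I = -I*sqrt(2))
m(1, 12) - 1*(-64) = -I*sqrt(2) - 1*(-64) = -I*sqrt(2) + 64 = 64 - I*sqrt(2)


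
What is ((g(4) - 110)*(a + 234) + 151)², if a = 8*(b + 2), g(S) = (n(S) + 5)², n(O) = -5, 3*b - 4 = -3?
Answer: 6876887329/9 ≈ 7.6410e+8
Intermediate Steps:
b = ⅓ (b = 4/3 + (⅓)*(-3) = 4/3 - 1 = ⅓ ≈ 0.33333)
g(S) = 0 (g(S) = (-5 + 5)² = 0² = 0)
a = 56/3 (a = 8*(⅓ + 2) = 8*(7/3) = 56/3 ≈ 18.667)
((g(4) - 110)*(a + 234) + 151)² = ((0 - 110)*(56/3 + 234) + 151)² = (-110*758/3 + 151)² = (-83380/3 + 151)² = (-82927/3)² = 6876887329/9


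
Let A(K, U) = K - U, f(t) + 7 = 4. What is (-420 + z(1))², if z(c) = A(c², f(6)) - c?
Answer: 173889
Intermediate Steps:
f(t) = -3 (f(t) = -7 + 4 = -3)
z(c) = 3 + c² - c (z(c) = (c² - 1*(-3)) - c = (c² + 3) - c = (3 + c²) - c = 3 + c² - c)
(-420 + z(1))² = (-420 + (3 + 1² - 1*1))² = (-420 + (3 + 1 - 1))² = (-420 + 3)² = (-417)² = 173889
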